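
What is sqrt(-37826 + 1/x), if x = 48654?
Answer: I*sqrt(9949127813418)/16218 ≈ 194.49*I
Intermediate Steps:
sqrt(-37826 + 1/x) = sqrt(-37826 + 1/48654) = sqrt(-1840386203/48654) = I*sqrt(9949127813418)/16218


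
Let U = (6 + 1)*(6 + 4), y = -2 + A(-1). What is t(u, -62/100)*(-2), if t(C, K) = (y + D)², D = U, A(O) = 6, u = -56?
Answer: -10952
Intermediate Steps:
y = 4 (y = -2 + 6 = 4)
U = 70 (U = 7*10 = 70)
D = 70
t(C, K) = 5476 (t(C, K) = (4 + 70)² = 74² = 5476)
t(u, -62/100)*(-2) = 5476*(-2) = -10952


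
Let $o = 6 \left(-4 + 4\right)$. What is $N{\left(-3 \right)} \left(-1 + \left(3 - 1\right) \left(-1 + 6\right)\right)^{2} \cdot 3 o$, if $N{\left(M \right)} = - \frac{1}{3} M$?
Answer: $0$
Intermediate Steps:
$o = 0$ ($o = 6 \cdot 0 = 0$)
$N{\left(M \right)} = - \frac{M}{3}$ ($N{\left(M \right)} = \left(-1\right) \frac{1}{3} M = - \frac{M}{3}$)
$N{\left(-3 \right)} \left(-1 + \left(3 - 1\right) \left(-1 + 6\right)\right)^{2} \cdot 3 o = \left(- \frac{1}{3}\right) \left(-3\right) \left(-1 + \left(3 - 1\right) \left(-1 + 6\right)\right)^{2} \cdot 3 \cdot 0 = 1 \left(-1 + 2 \cdot 5\right)^{2} \cdot 0 = 1 \left(-1 + 10\right)^{2} \cdot 0 = 1 \cdot 9^{2} \cdot 0 = 1 \cdot 81 \cdot 0 = 81 \cdot 0 = 0$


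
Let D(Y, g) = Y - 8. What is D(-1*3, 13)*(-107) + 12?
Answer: 1189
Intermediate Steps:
D(Y, g) = -8 + Y
D(-1*3, 13)*(-107) + 12 = (-8 - 1*3)*(-107) + 12 = (-8 - 3)*(-107) + 12 = -11*(-107) + 12 = 1177 + 12 = 1189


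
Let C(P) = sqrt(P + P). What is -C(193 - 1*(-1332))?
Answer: -5*sqrt(122) ≈ -55.227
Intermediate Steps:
C(P) = sqrt(2)*sqrt(P) (C(P) = sqrt(2*P) = sqrt(2)*sqrt(P))
-C(193 - 1*(-1332)) = -sqrt(2)*sqrt(193 - 1*(-1332)) = -sqrt(2)*sqrt(193 + 1332) = -sqrt(2)*sqrt(1525) = -sqrt(2)*5*sqrt(61) = -5*sqrt(122)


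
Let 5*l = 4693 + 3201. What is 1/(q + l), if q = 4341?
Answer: 5/29599 ≈ 0.00016892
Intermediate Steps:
l = 7894/5 (l = (4693 + 3201)/5 = (1/5)*7894 = 7894/5 ≈ 1578.8)
1/(q + l) = 1/(4341 + 7894/5) = 1/(29599/5) = 5/29599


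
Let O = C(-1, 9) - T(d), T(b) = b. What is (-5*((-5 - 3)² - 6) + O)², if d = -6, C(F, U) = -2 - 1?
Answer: 82369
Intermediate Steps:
C(F, U) = -3
O = 3 (O = -3 - 1*(-6) = -3 + 6 = 3)
(-5*((-5 - 3)² - 6) + O)² = (-5*((-5 - 3)² - 6) + 3)² = (-5*((-8)² - 6) + 3)² = (-5*(64 - 6) + 3)² = (-5*58 + 3)² = (-290 + 3)² = (-287)² = 82369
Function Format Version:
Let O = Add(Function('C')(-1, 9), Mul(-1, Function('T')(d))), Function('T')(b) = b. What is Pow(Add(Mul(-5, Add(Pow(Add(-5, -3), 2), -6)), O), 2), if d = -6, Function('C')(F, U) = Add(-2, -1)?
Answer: 82369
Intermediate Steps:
Function('C')(F, U) = -3
O = 3 (O = Add(-3, Mul(-1, -6)) = Add(-3, 6) = 3)
Pow(Add(Mul(-5, Add(Pow(Add(-5, -3), 2), -6)), O), 2) = Pow(Add(Mul(-5, Add(Pow(Add(-5, -3), 2), -6)), 3), 2) = Pow(Add(Mul(-5, Add(Pow(-8, 2), -6)), 3), 2) = Pow(Add(Mul(-5, Add(64, -6)), 3), 2) = Pow(Add(Mul(-5, 58), 3), 2) = Pow(Add(-290, 3), 2) = Pow(-287, 2) = 82369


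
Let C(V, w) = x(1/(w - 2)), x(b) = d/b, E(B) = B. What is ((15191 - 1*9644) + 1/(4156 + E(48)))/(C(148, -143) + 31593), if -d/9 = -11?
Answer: 23319589/72468552 ≈ 0.32179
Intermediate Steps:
d = 99 (d = -9*(-11) = 99)
x(b) = 99/b
C(V, w) = -198 + 99*w (C(V, w) = 99/(1/(w - 2)) = 99/(1/(-2 + w)) = 99*(-2 + w) = -198 + 99*w)
((15191 - 1*9644) + 1/(4156 + E(48)))/(C(148, -143) + 31593) = ((15191 - 1*9644) + 1/(4156 + 48))/((-198 + 99*(-143)) + 31593) = ((15191 - 9644) + 1/4204)/((-198 - 14157) + 31593) = (5547 + 1/4204)/(-14355 + 31593) = (23319589/4204)/17238 = (23319589/4204)*(1/17238) = 23319589/72468552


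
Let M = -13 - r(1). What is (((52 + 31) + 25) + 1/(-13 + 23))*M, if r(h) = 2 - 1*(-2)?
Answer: -18377/10 ≈ -1837.7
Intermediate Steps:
r(h) = 4 (r(h) = 2 + 2 = 4)
M = -17 (M = -13 - 1*4 = -13 - 4 = -17)
(((52 + 31) + 25) + 1/(-13 + 23))*M = (((52 + 31) + 25) + 1/(-13 + 23))*(-17) = ((83 + 25) + 1/10)*(-17) = (108 + ⅒)*(-17) = (1081/10)*(-17) = -18377/10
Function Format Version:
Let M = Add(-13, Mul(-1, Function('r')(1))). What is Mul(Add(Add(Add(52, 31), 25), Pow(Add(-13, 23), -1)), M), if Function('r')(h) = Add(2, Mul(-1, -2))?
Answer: Rational(-18377, 10) ≈ -1837.7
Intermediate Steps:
Function('r')(h) = 4 (Function('r')(h) = Add(2, 2) = 4)
M = -17 (M = Add(-13, Mul(-1, 4)) = Add(-13, -4) = -17)
Mul(Add(Add(Add(52, 31), 25), Pow(Add(-13, 23), -1)), M) = Mul(Add(Add(Add(52, 31), 25), Pow(Add(-13, 23), -1)), -17) = Mul(Add(Add(83, 25), Pow(10, -1)), -17) = Mul(Add(108, Rational(1, 10)), -17) = Mul(Rational(1081, 10), -17) = Rational(-18377, 10)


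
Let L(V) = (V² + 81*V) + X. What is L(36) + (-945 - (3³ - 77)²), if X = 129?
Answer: 896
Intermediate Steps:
L(V) = 129 + V² + 81*V (L(V) = (V² + 81*V) + 129 = 129 + V² + 81*V)
L(36) + (-945 - (3³ - 77)²) = (129 + 36² + 81*36) + (-945 - (3³ - 77)²) = (129 + 1296 + 2916) + (-945 - (27 - 77)²) = 4341 + (-945 - 1*(-50)²) = 4341 + (-945 - 1*2500) = 4341 + (-945 - 2500) = 4341 - 3445 = 896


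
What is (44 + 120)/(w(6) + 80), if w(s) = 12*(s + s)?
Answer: 41/56 ≈ 0.73214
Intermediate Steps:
w(s) = 24*s (w(s) = 12*(2*s) = 24*s)
(44 + 120)/(w(6) + 80) = (44 + 120)/(24*6 + 80) = 164/(144 + 80) = 164/224 = 164*(1/224) = 41/56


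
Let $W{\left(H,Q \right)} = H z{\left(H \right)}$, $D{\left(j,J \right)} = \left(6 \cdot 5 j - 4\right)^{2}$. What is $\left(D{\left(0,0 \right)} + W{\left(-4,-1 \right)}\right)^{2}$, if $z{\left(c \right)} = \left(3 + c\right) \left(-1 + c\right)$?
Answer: $16$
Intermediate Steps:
$D{\left(j,J \right)} = \left(-4 + 30 j\right)^{2}$ ($D{\left(j,J \right)} = \left(30 j - 4\right)^{2} = \left(-4 + 30 j\right)^{2}$)
$z{\left(c \right)} = \left(-1 + c\right) \left(3 + c\right)$
$W{\left(H,Q \right)} = H \left(-3 + H^{2} + 2 H\right)$
$\left(D{\left(0,0 \right)} + W{\left(-4,-1 \right)}\right)^{2} = \left(4 \left(-2 + 15 \cdot 0\right)^{2} - 4 \left(-3 + \left(-4\right)^{2} + 2 \left(-4\right)\right)\right)^{2} = \left(4 \left(-2 + 0\right)^{2} - 4 \left(-3 + 16 - 8\right)\right)^{2} = \left(4 \left(-2\right)^{2} - 20\right)^{2} = \left(4 \cdot 4 - 20\right)^{2} = \left(16 - 20\right)^{2} = \left(-4\right)^{2} = 16$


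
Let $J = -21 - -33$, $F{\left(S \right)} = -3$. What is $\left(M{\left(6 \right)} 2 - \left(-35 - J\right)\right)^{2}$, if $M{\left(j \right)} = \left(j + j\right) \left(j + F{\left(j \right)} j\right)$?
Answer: $58081$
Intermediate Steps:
$J = 12$ ($J = -21 + 33 = 12$)
$M{\left(j \right)} = - 4 j^{2}$ ($M{\left(j \right)} = \left(j + j\right) \left(j - 3 j\right) = 2 j \left(- 2 j\right) = - 4 j^{2}$)
$\left(M{\left(6 \right)} 2 - \left(-35 - J\right)\right)^{2} = \left(- 4 \cdot 6^{2} \cdot 2 + \left(35 - \left(-1\right) 12\right)\right)^{2} = \left(\left(-4\right) 36 \cdot 2 + \left(35 - -12\right)\right)^{2} = \left(\left(-144\right) 2 + \left(35 + 12\right)\right)^{2} = \left(-288 + 47\right)^{2} = \left(-241\right)^{2} = 58081$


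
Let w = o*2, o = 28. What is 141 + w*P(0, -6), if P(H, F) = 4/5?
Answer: 929/5 ≈ 185.80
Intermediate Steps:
P(H, F) = ⅘ (P(H, F) = 4*(⅕) = ⅘)
w = 56 (w = 28*2 = 56)
141 + w*P(0, -6) = 141 + 56*(⅘) = 141 + 224/5 = 929/5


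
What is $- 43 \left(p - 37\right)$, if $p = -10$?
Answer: $2021$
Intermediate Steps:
$- 43 \left(p - 37\right) = - 43 \left(-10 - 37\right) = \left(-43\right) \left(-47\right) = 2021$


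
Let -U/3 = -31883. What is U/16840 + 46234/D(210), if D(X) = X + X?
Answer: 40937657/353640 ≈ 115.76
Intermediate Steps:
U = 95649 (U = -3*(-31883) = 95649)
D(X) = 2*X
U/16840 + 46234/D(210) = 95649/16840 + 46234/((2*210)) = 95649*(1/16840) + 46234/420 = 95649/16840 + 46234*(1/420) = 95649/16840 + 23117/210 = 40937657/353640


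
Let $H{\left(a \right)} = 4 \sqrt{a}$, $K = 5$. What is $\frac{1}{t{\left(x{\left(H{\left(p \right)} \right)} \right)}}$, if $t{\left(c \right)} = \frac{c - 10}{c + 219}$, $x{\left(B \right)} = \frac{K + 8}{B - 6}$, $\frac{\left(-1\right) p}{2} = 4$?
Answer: $- \frac{375293}{18129} + \frac{23816 i \sqrt{2}}{18129} \approx -20.701 + 1.8578 i$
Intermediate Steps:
$p = -8$ ($p = \left(-2\right) 4 = -8$)
$x{\left(B \right)} = \frac{13}{-6 + B}$ ($x{\left(B \right)} = \frac{5 + 8}{B - 6} = \frac{13}{-6 + B}$)
$t{\left(c \right)} = \frac{-10 + c}{219 + c}$
$\frac{1}{t{\left(x{\left(H{\left(p \right)} \right)} \right)}} = \frac{1}{\frac{1}{219 + \frac{13}{-6 + 4 \sqrt{-8}}} \left(-10 + \frac{13}{-6 + 4 \sqrt{-8}}\right)} = \frac{1}{\frac{1}{219 + \frac{13}{-6 + 4 \cdot 2 i \sqrt{2}}} \left(-10 + \frac{13}{-6 + 4 \cdot 2 i \sqrt{2}}\right)} = \frac{1}{\frac{1}{219 + \frac{13}{-6 + 8 i \sqrt{2}}} \left(-10 + \frac{13}{-6 + 8 i \sqrt{2}}\right)} = \frac{219 + \frac{13}{-6 + 8 i \sqrt{2}}}{-10 + \frac{13}{-6 + 8 i \sqrt{2}}}$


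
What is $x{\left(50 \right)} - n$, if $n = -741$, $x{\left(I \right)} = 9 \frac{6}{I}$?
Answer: $\frac{18552}{25} \approx 742.08$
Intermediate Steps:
$x{\left(I \right)} = \frac{54}{I}$
$x{\left(50 \right)} - n = \frac{54}{50} - -741 = 54 \cdot \frac{1}{50} + 741 = \frac{27}{25} + 741 = \frac{18552}{25}$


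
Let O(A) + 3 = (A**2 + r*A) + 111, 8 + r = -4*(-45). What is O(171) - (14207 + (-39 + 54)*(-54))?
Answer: 45364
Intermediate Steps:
r = 172 (r = -8 - 4*(-45) = -8 + 180 = 172)
O(A) = 108 + A**2 + 172*A (O(A) = -3 + ((A**2 + 172*A) + 111) = -3 + (111 + A**2 + 172*A) = 108 + A**2 + 172*A)
O(171) - (14207 + (-39 + 54)*(-54)) = (108 + 171**2 + 172*171) - (14207 + (-39 + 54)*(-54)) = (108 + 29241 + 29412) - (14207 + 15*(-54)) = 58761 - (14207 - 810) = 58761 - 1*13397 = 58761 - 13397 = 45364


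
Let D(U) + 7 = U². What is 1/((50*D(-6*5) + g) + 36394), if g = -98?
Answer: 1/80946 ≈ 1.2354e-5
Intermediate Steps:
D(U) = -7 + U²
1/((50*D(-6*5) + g) + 36394) = 1/((50*(-7 + (-6*5)²) - 98) + 36394) = 1/((50*(-7 + (-30)²) - 98) + 36394) = 1/((50*(-7 + 900) - 98) + 36394) = 1/((50*893 - 98) + 36394) = 1/((44650 - 98) + 36394) = 1/(44552 + 36394) = 1/80946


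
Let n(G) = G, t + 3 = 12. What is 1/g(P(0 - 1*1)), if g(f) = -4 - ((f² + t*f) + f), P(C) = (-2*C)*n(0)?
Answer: -¼ ≈ -0.25000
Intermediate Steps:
t = 9 (t = -3 + 12 = 9)
P(C) = 0 (P(C) = -2*C*0 = 0)
g(f) = -4 - f² - 10*f (g(f) = -4 - ((f² + 9*f) + f) = -4 - (f² + 10*f) = -4 + (-f² - 10*f) = -4 - f² - 10*f)
1/g(P(0 - 1*1)) = 1/(-4 - 1*0² - 10*0) = 1/(-4 - 1*0 + 0) = 1/(-4 + 0 + 0) = 1/(-4) = -¼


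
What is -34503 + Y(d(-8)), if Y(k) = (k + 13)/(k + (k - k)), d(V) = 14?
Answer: -483015/14 ≈ -34501.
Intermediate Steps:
Y(k) = (13 + k)/k (Y(k) = (13 + k)/(k + 0) = (13 + k)/k)
-34503 + Y(d(-8)) = -34503 + (13 + 14)/14 = -34503 + (1/14)*27 = -34503 + 27/14 = -483015/14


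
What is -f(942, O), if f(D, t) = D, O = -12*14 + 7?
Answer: -942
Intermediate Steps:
O = -161 (O = -168 + 7 = -161)
-f(942, O) = -1*942 = -942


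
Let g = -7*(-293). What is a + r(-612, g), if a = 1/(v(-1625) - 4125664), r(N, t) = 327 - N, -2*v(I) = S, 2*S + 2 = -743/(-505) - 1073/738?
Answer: 5775201302568771/6150374125729 ≈ 939.00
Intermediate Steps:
S = -738911/745380 (S = -1 + (-743/(-505) - 1073/738)/2 = -1 + (-743*(-1/505) - 1073*1/738)/2 = -1 + (743/505 - 1073/738)/2 = -1 + (½)*(6469/372690) = -1 + 6469/745380 = -738911/745380 ≈ -0.99132)
v(I) = 738911/1490760 (v(I) = -½*(-738911/745380) = 738911/1490760)
g = 2051
a = -1490760/6150374125729 (a = 1/(738911/1490760 - 4125664) = 1/(-6150374125729/1490760) = -1490760/6150374125729 ≈ -2.4239e-7)
a + r(-612, g) = -1490760/6150374125729 + (327 - 1*(-612)) = -1490760/6150374125729 + (327 + 612) = -1490760/6150374125729 + 939 = 5775201302568771/6150374125729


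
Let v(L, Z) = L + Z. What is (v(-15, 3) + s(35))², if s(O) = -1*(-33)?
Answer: 441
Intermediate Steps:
s(O) = 33
(v(-15, 3) + s(35))² = ((-15 + 3) + 33)² = (-12 + 33)² = 21² = 441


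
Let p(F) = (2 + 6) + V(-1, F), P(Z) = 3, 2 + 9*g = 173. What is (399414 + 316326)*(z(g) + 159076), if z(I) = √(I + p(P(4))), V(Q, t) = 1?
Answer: 113857056240 + 1431480*√7 ≈ 1.1386e+11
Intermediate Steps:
g = 19 (g = -2/9 + (⅑)*173 = -2/9 + 173/9 = 19)
p(F) = 9 (p(F) = (2 + 6) + 1 = 8 + 1 = 9)
z(I) = √(9 + I) (z(I) = √(I + 9) = √(9 + I))
(399414 + 316326)*(z(g) + 159076) = (399414 + 316326)*(√(9 + 19) + 159076) = 715740*(√28 + 159076) = 715740*(2*√7 + 159076) = 715740*(159076 + 2*√7) = 113857056240 + 1431480*√7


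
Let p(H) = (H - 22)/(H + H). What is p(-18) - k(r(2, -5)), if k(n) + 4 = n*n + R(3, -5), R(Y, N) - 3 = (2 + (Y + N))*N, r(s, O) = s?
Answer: -17/9 ≈ -1.8889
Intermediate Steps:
p(H) = (-22 + H)/(2*H) (p(H) = (-22 + H)/((2*H)) = (-22 + H)*(1/(2*H)) = (-22 + H)/(2*H))
R(Y, N) = 3 + N*(2 + N + Y) (R(Y, N) = 3 + (2 + (Y + N))*N = 3 + (2 + (N + Y))*N = 3 + (2 + N + Y)*N = 3 + N*(2 + N + Y))
k(n) = -1 + n² (k(n) = -4 + (n*n + (3 + (-5)² + 2*(-5) - 5*3)) = -4 + (n² + (3 + 25 - 10 - 15)) = -4 + (n² + 3) = -4 + (3 + n²) = -1 + n²)
p(-18) - k(r(2, -5)) = (½)*(-22 - 18)/(-18) - (-1 + 2²) = (½)*(-1/18)*(-40) - (-1 + 4) = 10/9 - 1*3 = 10/9 - 3 = -17/9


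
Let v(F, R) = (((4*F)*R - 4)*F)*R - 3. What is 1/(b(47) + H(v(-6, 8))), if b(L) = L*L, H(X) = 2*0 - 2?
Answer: 1/2207 ≈ 0.00045310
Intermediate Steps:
v(F, R) = -3 + F*R*(-4 + 4*F*R) (v(F, R) = ((4*F*R - 4)*F)*R - 3 = ((-4 + 4*F*R)*F)*R - 3 = (F*(-4 + 4*F*R))*R - 3 = F*R*(-4 + 4*F*R) - 3 = -3 + F*R*(-4 + 4*F*R))
H(X) = -2 (H(X) = 0 - 2 = -2)
b(L) = L²
1/(b(47) + H(v(-6, 8))) = 1/(47² - 2) = 1/(2209 - 2) = 1/2207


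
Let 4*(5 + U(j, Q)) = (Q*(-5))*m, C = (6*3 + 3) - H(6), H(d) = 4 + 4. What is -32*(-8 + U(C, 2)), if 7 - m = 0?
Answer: 976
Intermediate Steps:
H(d) = 8
m = 7 (m = 7 - 1*0 = 7 + 0 = 7)
C = 13 (C = (6*3 + 3) - 1*8 = (18 + 3) - 8 = 21 - 8 = 13)
U(j, Q) = -5 - 35*Q/4 (U(j, Q) = -5 + ((Q*(-5))*7)/4 = -5 + (-5*Q*7)/4 = -5 + (-35*Q)/4 = -5 - 35*Q/4)
-32*(-8 + U(C, 2)) = -32*(-8 + (-5 - 35/4*2)) = -32*(-8 + (-5 - 35/2)) = -32*(-8 - 45/2) = -32*(-61/2) = 976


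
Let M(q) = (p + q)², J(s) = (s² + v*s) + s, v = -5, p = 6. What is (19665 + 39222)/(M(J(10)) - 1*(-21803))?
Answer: 58887/26159 ≈ 2.2511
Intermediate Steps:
J(s) = s² - 4*s (J(s) = (s² - 5*s) + s = s² - 4*s)
M(q) = (6 + q)²
(19665 + 39222)/(M(J(10)) - 1*(-21803)) = (19665 + 39222)/((6 + 10*(-4 + 10))² - 1*(-21803)) = 58887/((6 + 10*6)² + 21803) = 58887/((6 + 60)² + 21803) = 58887/(66² + 21803) = 58887/(4356 + 21803) = 58887/26159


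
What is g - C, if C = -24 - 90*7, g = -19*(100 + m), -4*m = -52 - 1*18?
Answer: -3157/2 ≈ -1578.5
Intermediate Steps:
m = 35/2 (m = -(-52 - 1*18)/4 = -(-52 - 18)/4 = -¼*(-70) = 35/2 ≈ 17.500)
g = -4465/2 (g = -19*(100 + 35/2) = -19*235/2 = -4465/2 ≈ -2232.5)
C = -654 (C = -24 - 630 = -654)
g - C = -4465/2 - 1*(-654) = -4465/2 + 654 = -3157/2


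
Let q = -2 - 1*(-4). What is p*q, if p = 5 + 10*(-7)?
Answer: -130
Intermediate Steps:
q = 2 (q = -2 + 4 = 2)
p = -65 (p = 5 - 70 = -65)
p*q = -65*2 = -130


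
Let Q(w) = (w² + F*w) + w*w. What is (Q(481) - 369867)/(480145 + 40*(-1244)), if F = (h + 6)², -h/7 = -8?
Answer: 1941819/430385 ≈ 4.5118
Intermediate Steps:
h = 56 (h = -7*(-8) = 56)
F = 3844 (F = (56 + 6)² = 62² = 3844)
Q(w) = 2*w² + 3844*w (Q(w) = (w² + 3844*w) + w*w = (w² + 3844*w) + w² = 2*w² + 3844*w)
(Q(481) - 369867)/(480145 + 40*(-1244)) = (2*481*(1922 + 481) - 369867)/(480145 + 40*(-1244)) = (2*481*2403 - 369867)/(480145 - 49760) = (2311686 - 369867)/430385 = 1941819*(1/430385) = 1941819/430385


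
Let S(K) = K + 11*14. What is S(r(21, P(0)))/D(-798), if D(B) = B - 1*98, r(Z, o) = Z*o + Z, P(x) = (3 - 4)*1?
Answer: -11/64 ≈ -0.17188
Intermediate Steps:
P(x) = -1 (P(x) = -1*1 = -1)
r(Z, o) = Z + Z*o
S(K) = 154 + K (S(K) = K + 154 = 154 + K)
D(B) = -98 + B (D(B) = B - 98 = -98 + B)
S(r(21, P(0)))/D(-798) = (154 + 21*(1 - 1))/(-98 - 798) = (154 + 21*0)/(-896) = (154 + 0)*(-1/896) = 154*(-1/896) = -11/64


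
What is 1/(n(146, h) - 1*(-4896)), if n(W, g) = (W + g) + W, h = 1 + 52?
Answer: 1/5241 ≈ 0.00019080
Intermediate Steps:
h = 53
n(W, g) = g + 2*W
1/(n(146, h) - 1*(-4896)) = 1/((53 + 2*146) - 1*(-4896)) = 1/((53 + 292) + 4896) = 1/(345 + 4896) = 1/5241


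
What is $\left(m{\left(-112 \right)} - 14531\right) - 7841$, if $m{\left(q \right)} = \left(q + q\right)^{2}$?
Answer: $27804$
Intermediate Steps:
$m{\left(q \right)} = 4 q^{2}$ ($m{\left(q \right)} = \left(2 q\right)^{2} = 4 q^{2}$)
$\left(m{\left(-112 \right)} - 14531\right) - 7841 = \left(4 \left(-112\right)^{2} - 14531\right) - 7841 = \left(4 \cdot 12544 - 14531\right) - 7841 = \left(50176 - 14531\right) - 7841 = 35645 - 7841 = 27804$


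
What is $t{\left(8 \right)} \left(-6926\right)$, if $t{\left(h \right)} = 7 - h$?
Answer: $6926$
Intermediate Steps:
$t{\left(8 \right)} \left(-6926\right) = \left(7 - 8\right) \left(-6926\right) = \left(-1\right) \left(-6926\right) = 6926$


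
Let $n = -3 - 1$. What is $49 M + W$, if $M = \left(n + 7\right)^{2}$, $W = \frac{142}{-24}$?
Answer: $\frac{5221}{12} \approx 435.08$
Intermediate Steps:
$W = - \frac{71}{12}$ ($W = 142 \left(- \frac{1}{24}\right) = - \frac{71}{12} \approx -5.9167$)
$n = -4$
$M = 9$ ($M = \left(-4 + 7\right)^{2} = 3^{2} = 9$)
$49 M + W = 49 \cdot 9 - \frac{71}{12} = 441 - \frac{71}{12} = \frac{5221}{12}$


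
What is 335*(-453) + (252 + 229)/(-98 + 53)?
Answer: -6829456/45 ≈ -1.5177e+5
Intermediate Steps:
335*(-453) + (252 + 229)/(-98 + 53) = -151755 + 481/(-45) = -151755 + 481*(-1/45) = -151755 - 481/45 = -6829456/45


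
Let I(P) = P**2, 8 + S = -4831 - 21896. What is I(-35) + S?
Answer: -25510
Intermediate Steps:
S = -26735 (S = -8 + (-4831 - 21896) = -8 - 26727 = -26735)
I(-35) + S = (-35)**2 - 26735 = 1225 - 26735 = -25510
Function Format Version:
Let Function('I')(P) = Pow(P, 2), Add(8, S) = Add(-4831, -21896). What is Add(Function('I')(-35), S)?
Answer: -25510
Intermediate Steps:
S = -26735 (S = Add(-8, Add(-4831, -21896)) = Add(-8, -26727) = -26735)
Add(Function('I')(-35), S) = Add(Pow(-35, 2), -26735) = Add(1225, -26735) = -25510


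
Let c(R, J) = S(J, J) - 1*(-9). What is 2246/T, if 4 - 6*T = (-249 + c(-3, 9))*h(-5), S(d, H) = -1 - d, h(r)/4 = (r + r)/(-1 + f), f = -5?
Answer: 10107/1253 ≈ 8.0662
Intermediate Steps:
h(r) = -4*r/3 (h(r) = 4*((r + r)/(-1 - 5)) = 4*((2*r)/(-6)) = 4*((2*r)*(-1/6)) = 4*(-r/3) = -4*r/3)
c(R, J) = 8 - J (c(R, J) = (-1 - J) - 1*(-9) = (-1 - J) + 9 = 8 - J)
T = 2506/9 (T = 2/3 - (-249 + (8 - 1*9))*(-4/3*(-5))/6 = 2/3 - (-249 + (8 - 9))*20/(6*3) = 2/3 - (-249 - 1)*20/(6*3) = 2/3 - (-125)*20/(3*3) = 2/3 - 1/6*(-5000/3) = 2/3 + 2500/9 = 2506/9 ≈ 278.44)
2246/T = 2246/(2506/9) = 2246*(9/2506) = 10107/1253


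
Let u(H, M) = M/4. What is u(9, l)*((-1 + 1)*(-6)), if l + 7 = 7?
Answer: 0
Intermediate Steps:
l = 0 (l = -7 + 7 = 0)
u(H, M) = M/4 (u(H, M) = M*(¼) = M/4)
u(9, l)*((-1 + 1)*(-6)) = ((¼)*0)*((-1 + 1)*(-6)) = 0*(0*(-6)) = 0*0 = 0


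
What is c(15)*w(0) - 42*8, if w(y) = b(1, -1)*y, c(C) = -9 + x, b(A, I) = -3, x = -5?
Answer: -336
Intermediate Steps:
c(C) = -14 (c(C) = -9 - 5 = -14)
w(y) = -3*y
c(15)*w(0) - 42*8 = -(-42)*0 - 42*8 = -14*0 - 336 = 0 - 336 = -336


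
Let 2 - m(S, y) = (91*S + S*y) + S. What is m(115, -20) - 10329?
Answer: -18607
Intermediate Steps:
m(S, y) = 2 - 92*S - S*y (m(S, y) = 2 - ((91*S + S*y) + S) = 2 - (92*S + S*y) = 2 + (-92*S - S*y) = 2 - 92*S - S*y)
m(115, -20) - 10329 = (2 - 92*115 - 1*115*(-20)) - 10329 = (2 - 10580 + 2300) - 10329 = -8278 - 10329 = -18607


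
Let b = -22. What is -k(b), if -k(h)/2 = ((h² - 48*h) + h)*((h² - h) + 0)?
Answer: 1536216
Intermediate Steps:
k(h) = -2*(h² - h)*(h² - 47*h) (k(h) = -2*((h² - 48*h) + h)*((h² - h) + 0) = -2*(h² - 47*h)*(h² - h) = -2*(h² - h)*(h² - 47*h))
-k(b) = -2*(-22)²*(-47 - 1*(-22)² + 48*(-22)) = -2*484*(-47 - 1*484 - 1056) = -2*484*(-47 - 484 - 1056) = -2*484*(-1587) = -1*(-1536216) = 1536216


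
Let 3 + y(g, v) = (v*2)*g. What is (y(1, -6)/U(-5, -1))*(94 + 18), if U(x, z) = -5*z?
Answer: -336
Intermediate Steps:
y(g, v) = -3 + 2*g*v (y(g, v) = -3 + (v*2)*g = -3 + (2*v)*g = -3 + 2*g*v)
(y(1, -6)/U(-5, -1))*(94 + 18) = ((-3 + 2*1*(-6))/((-5*(-1))))*(94 + 18) = ((-3 - 12)/5)*112 = -15*⅕*112 = -3*112 = -336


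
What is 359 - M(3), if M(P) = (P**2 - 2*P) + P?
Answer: 353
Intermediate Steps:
M(P) = P**2 - P
359 - M(3) = 359 - 3*(-1 + 3) = 359 - 3*2 = 359 - 1*6 = 359 - 6 = 353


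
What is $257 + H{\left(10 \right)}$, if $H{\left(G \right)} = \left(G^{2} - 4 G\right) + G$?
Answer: $327$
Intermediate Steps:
$H{\left(G \right)} = G^{2} - 3 G$
$257 + H{\left(10 \right)} = 257 + 10 \left(-3 + 10\right) = 257 + 10 \cdot 7 = 257 + 70 = 327$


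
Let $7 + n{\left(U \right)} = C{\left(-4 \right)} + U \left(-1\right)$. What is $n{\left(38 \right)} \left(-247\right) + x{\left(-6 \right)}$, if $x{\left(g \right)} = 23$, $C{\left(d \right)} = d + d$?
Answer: $13114$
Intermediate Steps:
$C{\left(d \right)} = 2 d$
$n{\left(U \right)} = -15 - U$ ($n{\left(U \right)} = -7 + \left(2 \left(-4\right) + U \left(-1\right)\right) = -7 - \left(8 + U\right) = -15 - U$)
$n{\left(38 \right)} \left(-247\right) + x{\left(-6 \right)} = \left(-15 - 38\right) \left(-247\right) + 23 = \left(-53\right) \left(-247\right) + 23 = 13091 + 23 = 13114$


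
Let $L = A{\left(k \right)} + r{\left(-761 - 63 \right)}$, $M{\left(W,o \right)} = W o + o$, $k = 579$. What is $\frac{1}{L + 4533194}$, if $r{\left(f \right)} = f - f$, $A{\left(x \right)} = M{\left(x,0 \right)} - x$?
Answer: $\frac{1}{4532615} \approx 2.2062 \cdot 10^{-7}$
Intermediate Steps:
$M{\left(W,o \right)} = o + W o$
$A{\left(x \right)} = - x$ ($A{\left(x \right)} = 0 \left(1 + x\right) - x = 0 - x = - x$)
$r{\left(f \right)} = 0$
$L = -579$ ($L = \left(-1\right) 579 + 0 = -579 + 0 = -579$)
$\frac{1}{L + 4533194} = \frac{1}{-579 + 4533194} = \frac{1}{4532615}$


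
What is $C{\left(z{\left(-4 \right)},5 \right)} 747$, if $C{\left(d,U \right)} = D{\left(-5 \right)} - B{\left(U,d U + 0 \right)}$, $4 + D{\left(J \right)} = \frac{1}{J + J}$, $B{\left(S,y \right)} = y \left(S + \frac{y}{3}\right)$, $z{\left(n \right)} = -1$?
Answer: $\frac{93873}{10} \approx 9387.3$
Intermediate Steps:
$B{\left(S,y \right)} = y \left(S + \frac{y}{3}\right)$ ($B{\left(S,y \right)} = y \left(S + y \frac{1}{3}\right) = y \left(S + \frac{y}{3}\right)$)
$D{\left(J \right)} = -4 + \frac{1}{2 J}$ ($D{\left(J \right)} = -4 + \frac{1}{J + J} = -4 + \frac{1}{2 J}$)
$C{\left(d,U \right)} = - \frac{41}{10} - \frac{U d \left(3 U + U d\right)}{3}$ ($C{\left(d,U \right)} = \left(-4 + \frac{1}{2 \left(-5\right)}\right) - \frac{\left(d U + 0\right) \left(\left(d U + 0\right) + 3 U\right)}{3} = \left(-4 + \frac{1}{2} \left(- \frac{1}{5}\right)\right) - \frac{\left(U d + 0\right) \left(\left(U d + 0\right) + 3 U\right)}{3} = \left(-4 - \frac{1}{10}\right) - \frac{U d \left(U d + 3 U\right)}{3} = - \frac{41}{10} - \frac{U d \left(3 U + U d\right)}{3}$)
$C{\left(z{\left(-4 \right)},5 \right)} 747 = \left(- \frac{41}{10} - - \frac{5^{2} \left(3 - 1\right)}{3}\right) 747 = \left(- \frac{41}{10} - \left(- \frac{1}{3}\right) 25 \cdot 2\right) 747 = \left(- \frac{41}{10} + \frac{50}{3}\right) 747 = \frac{377}{30} \cdot 747 = \frac{93873}{10}$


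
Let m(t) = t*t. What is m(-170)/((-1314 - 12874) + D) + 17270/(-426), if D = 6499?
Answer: -8061135/181973 ≈ -44.299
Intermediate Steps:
m(t) = t**2
m(-170)/((-1314 - 12874) + D) + 17270/(-426) = (-170)**2/((-1314 - 12874) + 6499) + 17270/(-426) = 28900/(-14188 + 6499) + 17270*(-1/426) = 28900/(-7689) - 8635/213 = 28900*(-1/7689) - 8635/213 = -28900/7689 - 8635/213 = -8061135/181973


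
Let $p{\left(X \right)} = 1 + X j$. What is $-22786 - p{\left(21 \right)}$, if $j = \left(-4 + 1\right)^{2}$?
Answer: $-22976$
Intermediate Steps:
$j = 9$ ($j = \left(-3\right)^{2} = 9$)
$p{\left(X \right)} = 1 + 9 X$ ($p{\left(X \right)} = 1 + X 9 = 1 + 9 X$)
$-22786 - p{\left(21 \right)} = -22786 - \left(1 + 9 \cdot 21\right) = -22786 - \left(1 + 189\right) = -22786 - 190 = -22976$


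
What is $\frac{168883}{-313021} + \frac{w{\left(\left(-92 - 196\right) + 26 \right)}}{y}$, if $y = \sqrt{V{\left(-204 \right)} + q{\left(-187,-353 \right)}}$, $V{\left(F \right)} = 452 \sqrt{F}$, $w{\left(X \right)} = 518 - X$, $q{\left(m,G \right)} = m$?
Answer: $- \frac{168883}{313021} + \frac{780}{\sqrt{-187 + 904 i \sqrt{51}}} \approx 6.2234 - 6.9616 i$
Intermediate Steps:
$y = \sqrt{-187 + 904 i \sqrt{51}}$ ($y = \sqrt{452 \sqrt{-204} - 187} = \sqrt{452 \cdot 2 i \sqrt{51} - 187} = \sqrt{904 i \sqrt{51} - 187} = \sqrt{-187 + 904 i \sqrt{51}} \approx 55.998 + 57.644 i$)
$\frac{168883}{-313021} + \frac{w{\left(\left(-92 - 196\right) + 26 \right)}}{y} = \frac{168883}{-313021} + \frac{518 - \left(\left(-92 - 196\right) + 26\right)}{\sqrt{-187 + 904 i \sqrt{51}}} = 168883 \left(- \frac{1}{313021}\right) + \frac{518 - \left(-288 + 26\right)}{\sqrt{-187 + 904 i \sqrt{51}}} = - \frac{168883}{313021} + \frac{518 - -262}{\sqrt{-187 + 904 i \sqrt{51}}} = - \frac{168883}{313021} + \frac{518 + 262}{\sqrt{-187 + 904 i \sqrt{51}}} = - \frac{168883}{313021} + \frac{780}{\sqrt{-187 + 904 i \sqrt{51}}}$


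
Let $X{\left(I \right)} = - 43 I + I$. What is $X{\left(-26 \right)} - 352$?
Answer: $740$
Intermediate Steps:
$X{\left(I \right)} = - 42 I$
$X{\left(-26 \right)} - 352 = \left(-42\right) \left(-26\right) - 352 = 1092 - 352 = 740$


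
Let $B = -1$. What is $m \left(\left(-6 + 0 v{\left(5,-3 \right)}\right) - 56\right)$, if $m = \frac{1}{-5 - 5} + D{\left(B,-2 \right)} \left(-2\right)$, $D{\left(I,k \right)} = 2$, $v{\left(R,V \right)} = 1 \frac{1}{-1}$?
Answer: $\frac{1271}{5} \approx 254.2$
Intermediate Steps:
$v{\left(R,V \right)} = -1$ ($v{\left(R,V \right)} = 1 \left(-1\right) = -1$)
$m = - \frac{41}{10}$ ($m = \frac{1}{-5 - 5} + 2 \left(-2\right) = \frac{1}{-10} - 4 = - \frac{1}{10} - 4 = - \frac{41}{10} \approx -4.1$)
$m \left(\left(-6 + 0 v{\left(5,-3 \right)}\right) - 56\right) = - \frac{41 \left(\left(-6 + 0 \left(-1\right)\right) - 56\right)}{10} = - \frac{41 \left(\left(-6 + 0\right) - 56\right)}{10} = - \frac{41 \left(-6 - 56\right)}{10} = \left(- \frac{41}{10}\right) \left(-62\right) = \frac{1271}{5}$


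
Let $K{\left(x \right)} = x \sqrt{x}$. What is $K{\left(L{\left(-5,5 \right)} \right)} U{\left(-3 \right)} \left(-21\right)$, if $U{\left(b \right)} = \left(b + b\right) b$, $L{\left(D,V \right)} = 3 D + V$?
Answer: $3780 i \sqrt{10} \approx 11953.0 i$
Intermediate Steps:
$L{\left(D,V \right)} = V + 3 D$
$K{\left(x \right)} = x^{\frac{3}{2}}$
$U{\left(b \right)} = 2 b^{2}$ ($U{\left(b \right)} = 2 b b = 2 b^{2}$)
$K{\left(L{\left(-5,5 \right)} \right)} U{\left(-3 \right)} \left(-21\right) = \left(5 + 3 \left(-5\right)\right)^{\frac{3}{2}} \cdot 2 \left(-3\right)^{2} \left(-21\right) = \left(5 - 15\right)^{\frac{3}{2}} \cdot 2 \cdot 9 \left(-21\right) = \left(-10\right)^{\frac{3}{2}} \cdot 18 \left(-21\right) = - 10 i \sqrt{10} \cdot 18 \left(-21\right) = - 180 i \sqrt{10} \left(-21\right) = 3780 i \sqrt{10}$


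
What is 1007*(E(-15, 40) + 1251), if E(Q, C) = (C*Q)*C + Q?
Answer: -22923348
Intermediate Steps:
E(Q, C) = Q + Q*C² (E(Q, C) = Q*C² + Q = Q + Q*C²)
1007*(E(-15, 40) + 1251) = 1007*(-15*(1 + 40²) + 1251) = 1007*(-15*(1 + 1600) + 1251) = 1007*(-15*1601 + 1251) = 1007*(-24015 + 1251) = 1007*(-22764) = -22923348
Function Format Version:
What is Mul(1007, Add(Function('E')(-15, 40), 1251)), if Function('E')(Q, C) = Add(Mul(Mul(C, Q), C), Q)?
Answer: -22923348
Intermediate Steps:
Function('E')(Q, C) = Add(Q, Mul(Q, Pow(C, 2))) (Function('E')(Q, C) = Add(Mul(Q, Pow(C, 2)), Q) = Add(Q, Mul(Q, Pow(C, 2))))
Mul(1007, Add(Function('E')(-15, 40), 1251)) = Mul(1007, Add(Mul(-15, Add(1, Pow(40, 2))), 1251)) = Mul(1007, Add(Mul(-15, Add(1, 1600)), 1251)) = Mul(1007, Add(Mul(-15, 1601), 1251)) = Mul(1007, Add(-24015, 1251)) = Mul(1007, -22764) = -22923348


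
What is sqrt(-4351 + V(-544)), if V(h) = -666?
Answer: I*sqrt(5017) ≈ 70.831*I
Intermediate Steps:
sqrt(-4351 + V(-544)) = sqrt(-4351 - 666) = sqrt(-5017) = I*sqrt(5017)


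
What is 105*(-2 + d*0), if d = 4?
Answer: -210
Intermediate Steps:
105*(-2 + d*0) = 105*(-2 + 4*0) = 105*(-2 + 0) = 105*(-2) = -210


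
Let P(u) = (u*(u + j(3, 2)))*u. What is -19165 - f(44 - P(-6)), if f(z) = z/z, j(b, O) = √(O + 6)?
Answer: -19166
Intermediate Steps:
j(b, O) = √(6 + O)
P(u) = u²*(u + 2*√2) (P(u) = (u*(u + √(6 + 2)))*u = (u*(u + √8))*u = (u*(u + 2*√2))*u = u²*(u + 2*√2))
f(z) = 1
-19165 - f(44 - P(-6)) = -19165 - 1*1 = -19165 - 1 = -19166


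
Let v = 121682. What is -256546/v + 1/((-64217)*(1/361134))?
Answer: -30209060935/3907026497 ≈ -7.7320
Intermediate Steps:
-256546/v + 1/((-64217)*(1/361134)) = -256546/121682 + 1/((-64217)*(1/361134)) = -256546*1/121682 - 1/(64217*1/361134) = -128273/60841 - 1/64217*361134 = -128273/60841 - 361134/64217 = -30209060935/3907026497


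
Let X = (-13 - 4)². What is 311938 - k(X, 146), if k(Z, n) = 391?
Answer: 311547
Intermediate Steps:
X = 289 (X = (-17)² = 289)
311938 - k(X, 146) = 311938 - 1*391 = 311938 - 391 = 311547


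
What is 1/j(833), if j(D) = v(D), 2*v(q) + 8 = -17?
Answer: -2/25 ≈ -0.080000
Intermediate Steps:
v(q) = -25/2 (v(q) = -4 + (1/2)*(-17) = -4 - 17/2 = -25/2)
j(D) = -25/2
1/j(833) = 1/(-25/2) = -2/25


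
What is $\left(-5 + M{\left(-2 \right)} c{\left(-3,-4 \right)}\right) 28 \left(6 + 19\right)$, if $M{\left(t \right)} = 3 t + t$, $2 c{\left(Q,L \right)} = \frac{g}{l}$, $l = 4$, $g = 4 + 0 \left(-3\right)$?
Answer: $-6300$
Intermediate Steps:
$g = 4$ ($g = 4 + 0 = 4$)
$c{\left(Q,L \right)} = \frac{1}{2}$ ($c{\left(Q,L \right)} = \frac{4 \cdot \frac{1}{4}}{2} = \frac{1}{2} \cdot 1 = \frac{1}{2}$)
$M{\left(t \right)} = 4 t$
$\left(-5 + M{\left(-2 \right)} c{\left(-3,-4 \right)}\right) 28 \left(6 + 19\right) = \left(-5 + 4 \left(-2\right) \frac{1}{2}\right) 28 \left(6 + 19\right) = \left(-5 - 4\right) 28 \cdot 25 = \left(-9\right) 28 \cdot 25 = \left(-252\right) 25 = -6300$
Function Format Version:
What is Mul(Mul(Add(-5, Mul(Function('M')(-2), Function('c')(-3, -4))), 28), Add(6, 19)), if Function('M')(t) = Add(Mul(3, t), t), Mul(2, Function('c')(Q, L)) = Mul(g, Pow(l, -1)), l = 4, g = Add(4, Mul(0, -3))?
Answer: -6300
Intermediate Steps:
g = 4 (g = Add(4, 0) = 4)
Function('c')(Q, L) = Rational(1, 2) (Function('c')(Q, L) = Mul(Rational(1, 2), Mul(4, Pow(4, -1))) = Mul(Rational(1, 2), Mul(4, Rational(1, 4))) = Mul(Rational(1, 2), 1) = Rational(1, 2))
Function('M')(t) = Mul(4, t)
Mul(Mul(Add(-5, Mul(Function('M')(-2), Function('c')(-3, -4))), 28), Add(6, 19)) = Mul(Mul(Add(-5, Mul(Mul(4, -2), Rational(1, 2))), 28), Add(6, 19)) = Mul(Mul(Add(-5, Mul(-8, Rational(1, 2))), 28), 25) = Mul(Mul(Add(-5, -4), 28), 25) = Mul(Mul(-9, 28), 25) = Mul(-252, 25) = -6300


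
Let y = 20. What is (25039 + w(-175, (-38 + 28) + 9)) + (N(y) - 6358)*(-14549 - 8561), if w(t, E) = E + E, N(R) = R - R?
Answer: 146958417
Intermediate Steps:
N(R) = 0
w(t, E) = 2*E
(25039 + w(-175, (-38 + 28) + 9)) + (N(y) - 6358)*(-14549 - 8561) = (25039 + 2*((-38 + 28) + 9)) + (0 - 6358)*(-14549 - 8561) = (25039 + 2*(-10 + 9)) - 6358*(-23110) = (25039 + 2*(-1)) + 146933380 = (25039 - 2) + 146933380 = 25037 + 146933380 = 146958417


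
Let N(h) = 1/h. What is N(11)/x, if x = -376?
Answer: -1/4136 ≈ -0.00024178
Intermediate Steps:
N(11)/x = 1/(11*(-376)) = (1/11)*(-1/376) = -1/4136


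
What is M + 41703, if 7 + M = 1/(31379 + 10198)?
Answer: 1733594593/41577 ≈ 41696.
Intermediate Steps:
M = -291038/41577 (M = -7 + 1/(31379 + 10198) = -7 + 1/41577 = -291038/41577 ≈ -7.0000)
M + 41703 = -291038/41577 + 41703 = 1733594593/41577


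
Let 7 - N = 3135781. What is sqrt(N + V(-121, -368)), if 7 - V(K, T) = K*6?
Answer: I*sqrt(3135041) ≈ 1770.6*I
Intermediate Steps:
N = -3135774 (N = 7 - 1*3135781 = 7 - 3135781 = -3135774)
V(K, T) = 7 - 6*K (V(K, T) = 7 - K*6 = 7 - 6*K)
sqrt(N + V(-121, -368)) = sqrt(-3135774 + (7 - 6*(-121))) = sqrt(-3135774 + (7 + 726)) = sqrt(-3135774 + 733) = sqrt(-3135041) = I*sqrt(3135041)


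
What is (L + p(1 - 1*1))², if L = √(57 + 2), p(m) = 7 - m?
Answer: (7 + √59)² ≈ 215.54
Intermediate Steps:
L = √59 ≈ 7.6811
(L + p(1 - 1*1))² = (√59 + (7 - (1 - 1*1)))² = (√59 + (7 - (1 - 1)))² = (√59 + (7 - 1*0))² = (√59 + (7 + 0))² = (√59 + 7)² = (7 + √59)²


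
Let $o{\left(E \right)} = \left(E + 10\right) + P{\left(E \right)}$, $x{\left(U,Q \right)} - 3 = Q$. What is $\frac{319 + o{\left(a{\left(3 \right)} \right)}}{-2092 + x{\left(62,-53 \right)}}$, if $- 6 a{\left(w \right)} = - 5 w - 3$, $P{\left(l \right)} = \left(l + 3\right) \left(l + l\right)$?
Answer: $- \frac{184}{1071} \approx -0.1718$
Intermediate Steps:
$x{\left(U,Q \right)} = 3 + Q$
$P{\left(l \right)} = 2 l \left(3 + l\right)$ ($P{\left(l \right)} = \left(3 + l\right) 2 l = 2 l \left(3 + l\right)$)
$a{\left(w \right)} = \frac{1}{2} + \frac{5 w}{6}$ ($a{\left(w \right)} = - \frac{- 5 w - 3}{6} = - \frac{-3 - 5 w}{6} = \frac{1}{2} + \frac{5 w}{6}$)
$o{\left(E \right)} = 10 + E + 2 E \left(3 + E\right)$ ($o{\left(E \right)} = \left(E + 10\right) + 2 E \left(3 + E\right) = \left(10 + E\right) + 2 E \left(3 + E\right) = 10 + E + 2 E \left(3 + E\right)$)
$\frac{319 + o{\left(a{\left(3 \right)} \right)}}{-2092 + x{\left(62,-53 \right)}} = \frac{319 + \left(10 + \left(\frac{1}{2} + \frac{5}{6} \cdot 3\right) + 2 \left(\frac{1}{2} + \frac{5}{6} \cdot 3\right) \left(3 + \left(\frac{1}{2} + \frac{5}{6} \cdot 3\right)\right)\right)}{-2092 + \left(3 - 53\right)} = \frac{319 + \left(10 + \left(\frac{1}{2} + \frac{5}{2}\right) + 2 \left(\frac{1}{2} + \frac{5}{2}\right) \left(3 + \left(\frac{1}{2} + \frac{5}{2}\right)\right)\right)}{-2092 - 50} = \frac{319 + \left(10 + 3 + 2 \cdot 3 \left(3 + 3\right)\right)}{-2142} = \left(319 + \left(10 + 3 + 2 \cdot 3 \cdot 6\right)\right) \left(- \frac{1}{2142}\right) = \left(319 + \left(10 + 3 + 36\right)\right) \left(- \frac{1}{2142}\right) = \left(319 + 49\right) \left(- \frac{1}{2142}\right) = 368 \left(- \frac{1}{2142}\right) = - \frac{184}{1071}$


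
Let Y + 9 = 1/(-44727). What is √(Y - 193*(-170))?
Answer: √65618549011002/44727 ≈ 181.11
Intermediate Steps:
Y = -402544/44727 (Y = -9 + 1/(-44727) = -9 - 1/44727 = -402544/44727 ≈ -9.0000)
√(Y - 193*(-170)) = √(-402544/44727 - 193*(-170)) = √(-402544/44727 + 32810) = √(1467090326/44727) = √65618549011002/44727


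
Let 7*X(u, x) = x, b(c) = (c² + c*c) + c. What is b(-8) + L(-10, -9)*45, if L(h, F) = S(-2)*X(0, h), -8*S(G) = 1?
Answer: 3585/28 ≈ 128.04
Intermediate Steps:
b(c) = c + 2*c² (b(c) = (c² + c²) + c = 2*c² + c = c + 2*c²)
S(G) = -⅛ (S(G) = -⅛*1 = -⅛)
X(u, x) = x/7
L(h, F) = -h/56
b(-8) + L(-10, -9)*45 = -8*(1 + 2*(-8)) - 1/56*(-10)*45 = -8*(1 - 16) + (5/28)*45 = -8*(-15) + 225/28 = 120 + 225/28 = 3585/28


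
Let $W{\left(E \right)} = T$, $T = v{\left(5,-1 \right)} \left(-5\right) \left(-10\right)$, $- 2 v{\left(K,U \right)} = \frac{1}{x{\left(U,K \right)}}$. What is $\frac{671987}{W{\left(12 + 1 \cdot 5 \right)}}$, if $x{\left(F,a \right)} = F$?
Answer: $\frac{671987}{25} \approx 26879.0$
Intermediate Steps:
$v{\left(K,U \right)} = - \frac{1}{2 U}$
$T = 25$ ($T = - \frac{1}{2 \left(-1\right)} \left(-5\right) \left(-10\right) = \left(- \frac{1}{2}\right) \left(-1\right) \left(-5\right) \left(-10\right) = \frac{1}{2} \left(-5\right) \left(-10\right) = \left(- \frac{5}{2}\right) \left(-10\right) = 25$)
$W{\left(E \right)} = 25$
$\frac{671987}{W{\left(12 + 1 \cdot 5 \right)}} = \frac{671987}{25}$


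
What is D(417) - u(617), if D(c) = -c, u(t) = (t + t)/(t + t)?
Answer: -418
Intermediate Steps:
u(t) = 1 (u(t) = (2*t)/((2*t)) = (2*t)*(1/(2*t)) = 1)
D(417) - u(617) = -1*417 - 1*1 = -417 - 1 = -418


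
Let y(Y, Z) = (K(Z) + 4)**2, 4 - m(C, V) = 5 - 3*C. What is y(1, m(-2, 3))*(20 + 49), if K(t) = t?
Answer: 621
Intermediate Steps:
m(C, V) = -1 + 3*C (m(C, V) = 4 - (5 - 3*C) = 4 + (-5 + 3*C) = -1 + 3*C)
y(Y, Z) = (4 + Z)**2 (y(Y, Z) = (Z + 4)**2 = (4 + Z)**2)
y(1, m(-2, 3))*(20 + 49) = (4 + (-1 + 3*(-2)))**2*(20 + 49) = (4 + (-1 - 6))**2*69 = (4 - 7)**2*69 = (-3)**2*69 = 9*69 = 621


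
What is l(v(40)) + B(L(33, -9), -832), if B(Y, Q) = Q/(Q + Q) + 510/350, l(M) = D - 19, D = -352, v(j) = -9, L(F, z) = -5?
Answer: -25833/70 ≈ -369.04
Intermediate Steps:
l(M) = -371 (l(M) = -352 - 19 = -371)
B(Y, Q) = 137/70 (B(Y, Q) = Q/((2*Q)) + 510*(1/350) = Q*(1/(2*Q)) + 51/35 = ½ + 51/35 = 137/70)
l(v(40)) + B(L(33, -9), -832) = -371 + 137/70 = -25833/70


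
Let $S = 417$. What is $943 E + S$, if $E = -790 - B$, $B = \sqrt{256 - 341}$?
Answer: $-744553 - 943 i \sqrt{85} \approx -7.4455 \cdot 10^{5} - 8694.0 i$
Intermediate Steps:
$B = i \sqrt{85}$ ($B = \sqrt{-85} = i \sqrt{85} \approx 9.2195 i$)
$E = -790 - i \sqrt{85} \approx -790.0 - 9.2195 i$
$943 E + S = 943 \left(-790 - i \sqrt{85}\right) + 417 = \left(-744970 - 943 i \sqrt{85}\right) + 417 = -744553 - 943 i \sqrt{85}$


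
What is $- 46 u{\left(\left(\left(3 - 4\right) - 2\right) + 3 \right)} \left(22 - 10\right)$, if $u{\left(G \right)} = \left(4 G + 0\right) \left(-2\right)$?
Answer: $0$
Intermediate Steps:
$u{\left(G \right)} = - 8 G$ ($u{\left(G \right)} = 4 G \left(-2\right) = - 8 G$)
$- 46 u{\left(\left(\left(3 - 4\right) - 2\right) + 3 \right)} \left(22 - 10\right) = - 46 \left(- 8 \left(\left(\left(3 - 4\right) - 2\right) + 3\right)\right) \left(22 - 10\right) = - 46 \left(- 8 \left(\left(-1 - 2\right) + 3\right)\right) 12 = - 46 \left(- 8 \left(-3 + 3\right)\right) 12 = - 46 \left(\left(-8\right) 0\right) 12 = \left(-46\right) 0 \cdot 12 = 0 \cdot 12 = 0$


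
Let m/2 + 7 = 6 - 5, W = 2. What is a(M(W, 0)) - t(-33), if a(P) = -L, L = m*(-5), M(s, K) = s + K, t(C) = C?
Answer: -27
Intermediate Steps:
m = -12 (m = -14 + 2*(6 - 5) = -14 + 2*1 = -14 + 2 = -12)
M(s, K) = K + s
L = 60 (L = -12*(-5) = 60)
a(P) = -60 (a(P) = -1*60 = -60)
a(M(W, 0)) - t(-33) = -60 - 1*(-33) = -60 + 33 = -27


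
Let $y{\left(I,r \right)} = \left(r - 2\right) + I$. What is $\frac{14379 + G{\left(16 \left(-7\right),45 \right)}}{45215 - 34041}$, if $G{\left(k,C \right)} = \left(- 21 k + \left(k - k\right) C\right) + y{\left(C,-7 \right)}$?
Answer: $\frac{16767}{11174} \approx 1.5005$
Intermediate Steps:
$y{\left(I,r \right)} = -2 + I + r$ ($y{\left(I,r \right)} = \left(-2 + r\right) + I = -2 + I + r$)
$G{\left(k,C \right)} = -9 + C - 21 k$ ($G{\left(k,C \right)} = \left(- 21 k + \left(k - k\right) C\right) - \left(9 - C\right) = \left(- 21 k + 0 C\right) + \left(-9 + C\right) = \left(- 21 k + 0\right) + \left(-9 + C\right) = - 21 k + \left(-9 + C\right) = -9 + C - 21 k$)
$\frac{14379 + G{\left(16 \left(-7\right),45 \right)}}{45215 - 34041} = \frac{14379 - \left(-36 + 21 \cdot 16 \left(-7\right)\right)}{45215 - 34041} = \frac{14379 - -2388}{11174} = \left(14379 + \left(-9 + 45 + 2352\right)\right) \frac{1}{11174} = \left(14379 + 2388\right) \frac{1}{11174} = 16767 \cdot \frac{1}{11174} = \frac{16767}{11174}$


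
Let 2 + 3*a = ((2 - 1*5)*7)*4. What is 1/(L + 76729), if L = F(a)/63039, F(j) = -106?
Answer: 63039/4836919325 ≈ 1.3033e-5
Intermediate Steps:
a = -86/3 (a = -2/3 + (((2 - 1*5)*7)*4)/3 = -2/3 + (((2 - 5)*7)*4)/3 = -2/3 + (-3*7*4)/3 = -2/3 + (-21*4)/3 = -2/3 + (1/3)*(-84) = -2/3 - 28 = -86/3 ≈ -28.667)
L = -106/63039 ≈ -0.0016815
1/(L + 76729) = 1/(-106/63039 + 76729) = 1/(4836919325/63039) = 63039/4836919325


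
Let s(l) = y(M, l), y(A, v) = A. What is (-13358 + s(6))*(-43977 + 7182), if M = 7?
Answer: 491250045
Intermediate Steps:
s(l) = 7
(-13358 + s(6))*(-43977 + 7182) = (-13358 + 7)*(-43977 + 7182) = -13351*(-36795) = 491250045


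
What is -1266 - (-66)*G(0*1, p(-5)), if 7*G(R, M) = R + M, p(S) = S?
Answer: -9192/7 ≈ -1313.1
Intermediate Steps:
G(R, M) = M/7 + R/7 (G(R, M) = (R + M)/7 = (M + R)/7 = M/7 + R/7)
-1266 - (-66)*G(0*1, p(-5)) = -1266 - (-66)*((⅐)*(-5) + (0*1)/7) = -1266 - (-66)*(-5/7 + (⅐)*0) = -1266 - (-66)*(-5/7 + 0) = -1266 - (-66)*(-5)/7 = -1266 - 1*330/7 = -1266 - 330/7 = -9192/7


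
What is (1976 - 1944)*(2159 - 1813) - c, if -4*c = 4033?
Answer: 48321/4 ≈ 12080.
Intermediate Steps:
c = -4033/4 (c = -¼*4033 = -4033/4 ≈ -1008.3)
(1976 - 1944)*(2159 - 1813) - c = (1976 - 1944)*(2159 - 1813) - 1*(-4033/4) = 32*346 + 4033/4 = 11072 + 4033/4 = 48321/4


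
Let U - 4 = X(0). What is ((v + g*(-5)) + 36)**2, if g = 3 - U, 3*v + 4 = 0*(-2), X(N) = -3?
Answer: 5476/9 ≈ 608.44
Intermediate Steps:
U = 1 (U = 4 - 3 = 1)
v = -4/3 (v = -4/3 + (0*(-2))/3 = -4/3 + (1/3)*0 = -4/3 + 0 = -4/3 ≈ -1.3333)
g = 2 (g = 3 - 1*1 = 3 - 1 = 2)
((v + g*(-5)) + 36)**2 = ((-4/3 + 2*(-5)) + 36)**2 = ((-4/3 - 10) + 36)**2 = (-34/3 + 36)**2 = (74/3)**2 = 5476/9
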